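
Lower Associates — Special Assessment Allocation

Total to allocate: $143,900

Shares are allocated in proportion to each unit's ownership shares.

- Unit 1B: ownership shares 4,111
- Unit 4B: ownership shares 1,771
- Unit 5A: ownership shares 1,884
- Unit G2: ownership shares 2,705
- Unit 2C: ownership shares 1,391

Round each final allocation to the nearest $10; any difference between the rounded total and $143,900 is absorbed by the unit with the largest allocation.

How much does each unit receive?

Unit 1B: $49,880 · Unit 4B: $21,480 · Unit 5A: $22,860 · Unit G2: $32,810 · Unit 2C: $16,870

Combined ownership shares = 11,862.
Pro-rata amounts: Unit 1B 4,111/11,862 × $143,900 = 49,871.26; Unit 4B 1,771/11,862 × $143,900 = 21,484.31; Unit 5A 1,884/11,862 × $143,900 = 22,855.13; Unit G2 2,705/11,862 × $143,900 = 32,814.83; Unit 2C 1,391/11,862 × $143,900 = 16,874.46.
At nearest $10: Unit 1B $49,870; Unit 4B $21,480; Unit 5A $22,860; Unit G2 $32,810; Unit 2C $16,870. Sum = $143,890.
Difference $143,900 − $143,890 = +$10 applied to largest allocation (Unit 1B): Unit 1B becomes $49,880.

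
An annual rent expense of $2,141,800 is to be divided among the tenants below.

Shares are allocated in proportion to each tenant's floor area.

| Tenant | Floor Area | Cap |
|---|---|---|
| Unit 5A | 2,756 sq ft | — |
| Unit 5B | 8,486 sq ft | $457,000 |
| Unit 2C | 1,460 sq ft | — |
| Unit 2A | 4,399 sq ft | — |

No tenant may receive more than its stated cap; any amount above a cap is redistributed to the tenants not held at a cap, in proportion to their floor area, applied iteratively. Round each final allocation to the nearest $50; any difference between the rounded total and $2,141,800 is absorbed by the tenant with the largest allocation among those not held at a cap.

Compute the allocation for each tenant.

Unit 5A: $539,000; Unit 5B: $457,000; Unit 2C: $285,550; Unit 2A: $860,250

Floor area total: 17,101.
Proportional shares (ignoring caps): Unit 5A 345,172.84; Unit 5B 1,062,821.75; Unit 2C 182,856.44; Unit 2A 550,948.96.
Held at cap: Unit 5B ($457,000); balance $1,684,800 reallocated over remaining floor area 8,615.
Remaining shares: Unit 5A 538,979.55 → $539,000; Unit 2C 285,526.18 → $285,550; Unit 2A 860,294.28 → $860,300.
Rounding difference −$50 applied to Unit 2A → $860,250.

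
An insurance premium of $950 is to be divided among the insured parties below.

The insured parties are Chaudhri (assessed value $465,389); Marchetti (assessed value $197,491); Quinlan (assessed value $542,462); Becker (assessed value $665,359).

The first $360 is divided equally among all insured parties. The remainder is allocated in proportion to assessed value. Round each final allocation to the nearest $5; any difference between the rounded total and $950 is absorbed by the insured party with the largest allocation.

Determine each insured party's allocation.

Chaudhri: $235; Marchetti: $150; Quinlan: $260; Becker: $305

$360 shared equally gives $90 per insured party.
Remainder $590 by assessed value (total 1,870,701): Chaudhri 146.78 → $145; Marchetti 62.29 → $60; Quinlan 171.09 → $170; Becker 209.85 → $210.
Rounding difference +$5 on remainder applied to Becker.
Totals: Chaudhri $90 + $145 = $235; Marchetti $90 + $60 = $150; Quinlan $90 + $170 = $260; Becker $90 + $215 = $305.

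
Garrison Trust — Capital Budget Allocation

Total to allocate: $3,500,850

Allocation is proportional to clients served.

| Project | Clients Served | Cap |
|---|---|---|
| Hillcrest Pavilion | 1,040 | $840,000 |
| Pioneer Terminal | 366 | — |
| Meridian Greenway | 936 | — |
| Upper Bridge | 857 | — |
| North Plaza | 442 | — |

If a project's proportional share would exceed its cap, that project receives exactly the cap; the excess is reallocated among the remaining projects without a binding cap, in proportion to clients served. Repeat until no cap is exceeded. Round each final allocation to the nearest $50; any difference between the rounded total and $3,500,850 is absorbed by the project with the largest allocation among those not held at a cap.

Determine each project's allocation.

Hillcrest Pavilion: $840,000 · Pioneer Terminal: $374,400 · Meridian Greenway: $957,600 · Upper Bridge: $876,700 · North Plaza: $452,150

Combined clients served = 3,641.
Proportional shares (ignoring caps): Hillcrest Pavilion 999,968.14; Pioneer Terminal 351,911.86; Meridian Greenway 899,971.33; Upper Bridge 824,012.21; North Plaza 424,986.46.
Held at cap: Hillcrest Pavilion ($840,000); remaining pool $2,660,850 reallocated over remaining clients served 2,601.
Shares after redistribution: Pioneer Terminal 374,421.80 → $374,400; Meridian Greenway 957,537.72 → $957,550; Upper Bridge 876,719.90 → $876,700; North Plaza 452,170.59 → $452,150.
Rounding difference +$50 applied to Meridian Greenway → $957,600.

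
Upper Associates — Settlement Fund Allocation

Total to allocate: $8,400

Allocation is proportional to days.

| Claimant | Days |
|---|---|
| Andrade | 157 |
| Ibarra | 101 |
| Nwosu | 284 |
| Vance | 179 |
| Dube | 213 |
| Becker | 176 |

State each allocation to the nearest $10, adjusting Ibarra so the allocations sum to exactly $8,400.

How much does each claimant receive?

Days total: 1,110.
Raw shares: Andrade 157/1,110 × $8,400 = 1,188.11; Ibarra 101/1,110 × $8,400 = 764.32; Nwosu 284/1,110 × $8,400 = 2,149.19; Vance 179/1,110 × $8,400 = 1,354.59; Dube 213/1,110 × $8,400 = 1,611.89; Becker 176/1,110 × $8,400 = 1,331.89.
After rounding ($10): Andrade $1,190; Ibarra $760; Nwosu $2,150; Vance $1,350; Dube $1,610; Becker $1,330. Sum = $8,390.
Difference $8,400 − $8,390 = +$10 applied to Ibarra: Ibarra becomes $770.

Andrade: $1,190 · Ibarra: $770 · Nwosu: $2,150 · Vance: $1,350 · Dube: $1,610 · Becker: $1,330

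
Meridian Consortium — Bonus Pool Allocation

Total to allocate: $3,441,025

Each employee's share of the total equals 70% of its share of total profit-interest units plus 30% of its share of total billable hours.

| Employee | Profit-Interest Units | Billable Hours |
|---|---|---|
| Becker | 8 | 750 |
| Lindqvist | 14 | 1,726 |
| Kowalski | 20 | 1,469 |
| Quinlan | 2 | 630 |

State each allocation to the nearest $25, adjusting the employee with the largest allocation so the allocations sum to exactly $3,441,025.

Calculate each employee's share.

Becker: $607,175 | Lindqvist: $1,155,875 | Kowalski: $1,426,325 | Quinlan: $251,650

Profit-interest units total 44; billable hours total 4,575.
Composite weights (70% profit-interest units + 30% billable hours): Becker 0.1765; Lindqvist 0.3359; Kowalski 0.4145; Quinlan 0.0731.
Pro-rata amounts: Becker 607,179.37; Lindqvist 1,155,866.45; Kowalski 1,426,338.20; Quinlan 251,640.98.
After rounding ($25): Becker $607,175; Lindqvist $1,155,875; Kowalski $1,426,350; Quinlan $251,650. Sum = $3,441,050.
Difference $3,441,025 − $3,441,050 = −$25 applied to largest allocation (Kowalski): Kowalski becomes $1,426,325.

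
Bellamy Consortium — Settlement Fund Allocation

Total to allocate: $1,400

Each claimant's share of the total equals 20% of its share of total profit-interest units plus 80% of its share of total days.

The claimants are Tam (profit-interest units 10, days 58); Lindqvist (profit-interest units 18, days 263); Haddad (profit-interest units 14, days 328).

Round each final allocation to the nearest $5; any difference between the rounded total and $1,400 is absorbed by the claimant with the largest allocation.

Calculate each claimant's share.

Totals — profit-interest units 42, days 649.
Blended shares (20% profit-interest units + 80% days): Tam 0.1191; Lindqvist 0.4099; Haddad 0.4710.
Unrounded shares: Tam 166.76; Lindqvist 573.87; Haddad 659.37.
Rounded to nearest $5: Tam $165; Lindqvist $575; Haddad $660. Sum = $1,400.
Rounded total matches; no reconciliation needed.

Tam: $165 · Lindqvist: $575 · Haddad: $660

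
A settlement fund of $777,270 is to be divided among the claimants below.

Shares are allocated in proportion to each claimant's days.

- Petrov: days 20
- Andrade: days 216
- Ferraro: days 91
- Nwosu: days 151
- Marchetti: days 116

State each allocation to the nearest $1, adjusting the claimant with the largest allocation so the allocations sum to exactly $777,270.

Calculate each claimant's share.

Sum of days: 594.
Pro-rata amounts: Petrov 20/594 × $777,270 = 26,170.71; Andrade 216/594 × $777,270 = 282,643.64; Ferraro 91/594 × $777,270 = 119,076.72; Nwosu 151/594 × $777,270 = 197,588.84; Marchetti 116/594 × $777,270 = 151,790.10.
At nearest $1: Petrov $26,171; Andrade $282,644; Ferraro $119,077; Nwosu $197,589; Marchetti $151,790. Sum = $777,271.
Difference $777,270 − $777,271 = −$1 applied to largest allocation (Andrade): Andrade becomes $282,643.

Petrov: $26,171 · Andrade: $282,643 · Ferraro: $119,077 · Nwosu: $197,589 · Marchetti: $151,790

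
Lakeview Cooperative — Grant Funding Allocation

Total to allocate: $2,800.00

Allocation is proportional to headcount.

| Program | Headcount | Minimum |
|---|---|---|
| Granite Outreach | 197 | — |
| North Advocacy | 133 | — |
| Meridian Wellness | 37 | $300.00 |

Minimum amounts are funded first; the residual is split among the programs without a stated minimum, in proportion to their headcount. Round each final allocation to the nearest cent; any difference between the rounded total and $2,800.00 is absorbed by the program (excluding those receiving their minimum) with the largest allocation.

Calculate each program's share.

Granite Outreach: $1,492.42 | North Advocacy: $1,007.58 | Meridian Wellness: $300.00

Minimums first: Meridian Wellness $300.00. Balance $2,500.00.
Balance split over remaining headcount 330: Granite Outreach 1,492.4242 → $1,492.42; North Advocacy 1,007.5758 → $1,007.58.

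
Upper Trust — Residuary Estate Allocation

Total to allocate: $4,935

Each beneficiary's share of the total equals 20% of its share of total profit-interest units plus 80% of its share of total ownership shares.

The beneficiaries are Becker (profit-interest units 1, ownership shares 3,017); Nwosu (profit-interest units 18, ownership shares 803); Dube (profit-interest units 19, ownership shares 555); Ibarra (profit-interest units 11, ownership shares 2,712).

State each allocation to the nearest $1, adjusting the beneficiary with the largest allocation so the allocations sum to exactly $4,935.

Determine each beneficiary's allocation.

Totals — profit-interest units 49, ownership shares 7,087.
Blended shares (20% profit-interest units + 80% ownership shares): Becker 0.3446; Nwosu 0.1641; Dube 0.1402; Ibarra 0.3510.
Raw shares: Becker 1,700.84; Nwosu 809.90; Dube 691.89; Ibarra 1,732.36.
Rounded to nearest $1: Becker $1,701; Nwosu $810; Dube $692; Ibarra $1,732. Sum = $4,935.
Sum already equals the total — no adjustment.

Becker: $1,701 · Nwosu: $810 · Dube: $692 · Ibarra: $1,732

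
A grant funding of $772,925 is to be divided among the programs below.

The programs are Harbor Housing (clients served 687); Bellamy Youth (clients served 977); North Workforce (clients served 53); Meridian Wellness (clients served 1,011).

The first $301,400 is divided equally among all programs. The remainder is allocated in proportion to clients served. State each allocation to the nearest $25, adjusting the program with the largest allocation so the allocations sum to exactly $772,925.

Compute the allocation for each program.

Harbor Housing: $194,100; Bellamy Youth: $244,225; North Workforce: $84,500; Meridian Wellness: $250,100

First tranche $301,400 split equally: $75,350 each.
Remainder $471,525 by clients served (total 2,728): Harbor Housing 118,745.48 → $118,750; Bellamy Youth 168,870.94 → $168,875; North Workforce 9,160.86 → $9,150; Meridian Wellness 174,747.72 → $174,750.
Totals: Harbor Housing $75,350 + $118,750 = $194,100; Bellamy Youth $75,350 + $168,875 = $244,225; North Workforce $75,350 + $9,150 = $84,500; Meridian Wellness $75,350 + $174,750 = $250,100.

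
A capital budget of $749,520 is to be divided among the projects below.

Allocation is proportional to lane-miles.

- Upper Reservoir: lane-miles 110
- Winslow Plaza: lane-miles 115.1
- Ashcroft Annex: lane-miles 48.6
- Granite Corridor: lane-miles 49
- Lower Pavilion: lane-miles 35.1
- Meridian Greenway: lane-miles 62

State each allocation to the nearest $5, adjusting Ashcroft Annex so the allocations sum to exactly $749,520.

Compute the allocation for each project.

Combined lane-miles = 419.8.
Raw shares: Upper Reservoir 110/419.8 × $749,520 = 196,396.38; Winslow Plaza 115.1/419.8 × $749,520 = 205,502.03; Ashcroft Annex 48.6/419.8 × $749,520 = 86,771.49; Granite Corridor 49/419.8 × $749,520 = 87,485.66; Lower Pavilion 35.1/419.8 × $749,520 = 62,668.30; Meridian Greenway 62/419.8 × $749,520 = 110,696.14.
After rounding ($5): Upper Reservoir $196,395; Winslow Plaza $205,500; Ashcroft Annex $86,770; Granite Corridor $87,485; Lower Pavilion $62,670; Meridian Greenway $110,695. Sum = $749,515.
Difference $749,520 − $749,515 = +$5 applied to Ashcroft Annex: Ashcroft Annex becomes $86,775.

Upper Reservoir: $196,395 | Winslow Plaza: $205,500 | Ashcroft Annex: $86,775 | Granite Corridor: $87,485 | Lower Pavilion: $62,670 | Meridian Greenway: $110,695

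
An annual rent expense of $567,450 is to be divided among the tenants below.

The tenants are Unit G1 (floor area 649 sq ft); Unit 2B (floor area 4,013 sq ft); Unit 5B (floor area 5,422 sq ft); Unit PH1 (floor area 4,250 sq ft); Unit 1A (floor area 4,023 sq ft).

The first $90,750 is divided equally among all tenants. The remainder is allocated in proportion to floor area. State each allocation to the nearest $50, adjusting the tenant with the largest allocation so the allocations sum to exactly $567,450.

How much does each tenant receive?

$90,750 shared equally gives $18,150 per tenant.
Remainder $476,700 by floor area (total 18,357): Unit G1 16,853.42 → $16,850; Unit 2B 104,210.77 → $104,200; Unit 5B 140,800.10 → $140,800; Unit PH1 110,365.26 → $110,350; Unit 1A 104,470.45 → $104,450.
Rounding difference +$50 on remainder applied to Unit 5B.
Totals: Unit G1 $18,150 + $16,850 = $35,000; Unit 2B $18,150 + $104,200 = $122,350; Unit 5B $18,150 + $140,850 = $159,000; Unit PH1 $18,150 + $110,350 = $128,500; Unit 1A $18,150 + $104,450 = $122,600.

Unit G1: $35,000; Unit 2B: $122,350; Unit 5B: $159,000; Unit PH1: $128,500; Unit 1A: $122,600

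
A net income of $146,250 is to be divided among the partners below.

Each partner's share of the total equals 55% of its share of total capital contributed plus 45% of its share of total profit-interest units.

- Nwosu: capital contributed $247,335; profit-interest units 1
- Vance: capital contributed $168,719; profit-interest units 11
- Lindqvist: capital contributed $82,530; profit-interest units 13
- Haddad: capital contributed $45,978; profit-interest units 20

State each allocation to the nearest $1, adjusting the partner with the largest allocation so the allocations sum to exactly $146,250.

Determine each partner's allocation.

Nwosu: $37,996 · Vance: $41,010 · Lindqvist: $31,203 · Haddad: $36,041

Capital contributed total 544,562; profit-interest units total 45.
Composite weights (55% capital contributed + 45% profit-interest units): Nwosu 0.2598; Vance 0.2804; Lindqvist 0.2134; Haddad 0.2464.
Raw shares: Nwosu 37,996.47; Vance 41,009.06; Lindqvist 31,203.04; Haddad 36,041.43.
After rounding ($1): Nwosu $37,996; Vance $41,009; Lindqvist $31,203; Haddad $36,041. Sum = $146,249.
Difference $146,250 − $146,249 = +$1 applied to largest allocation (Vance): Vance becomes $41,010.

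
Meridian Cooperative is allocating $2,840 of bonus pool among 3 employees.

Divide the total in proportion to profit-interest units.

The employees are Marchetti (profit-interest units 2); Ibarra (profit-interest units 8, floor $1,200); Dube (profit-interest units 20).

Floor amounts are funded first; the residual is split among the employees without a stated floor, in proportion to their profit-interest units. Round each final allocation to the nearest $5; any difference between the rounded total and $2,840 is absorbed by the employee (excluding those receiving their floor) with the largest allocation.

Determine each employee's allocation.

Marchetti: $150; Ibarra: $1,200; Dube: $1,490

Fund the minimums — Ibarra $1,200. Remaining pool $1,640.
Remaining pool split over remaining profit-interest units 22: Marchetti 149.09 → $150; Dube 1,490.91 → $1,490.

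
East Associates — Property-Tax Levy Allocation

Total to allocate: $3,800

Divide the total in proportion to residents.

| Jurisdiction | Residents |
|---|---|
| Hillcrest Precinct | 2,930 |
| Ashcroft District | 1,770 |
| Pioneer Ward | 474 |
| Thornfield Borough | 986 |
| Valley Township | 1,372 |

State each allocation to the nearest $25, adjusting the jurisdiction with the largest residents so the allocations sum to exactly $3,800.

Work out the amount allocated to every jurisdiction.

Total residents = 7,532.
Proportional shares: Hillcrest Precinct 2,930/7,532 × $3,800 = 1,478.23; Ashcroft District 1,770/7,532 × $3,800 = 892.99; Pioneer Ward 474/7,532 × $3,800 = 239.14; Thornfield Borough 986/7,532 × $3,800 = 497.45; Valley Township 1,372/7,532 × $3,800 = 692.19.
After rounding ($25): Hillcrest Precinct $1,475; Ashcroft District $900; Pioneer Ward $250; Thornfield Borough $500; Valley Township $700. Sum = $3,825.
Difference $3,800 − $3,825 = −$25 applied to largest residents (Hillcrest Precinct): Hillcrest Precinct becomes $1,450.

Hillcrest Precinct: $1,450 · Ashcroft District: $900 · Pioneer Ward: $250 · Thornfield Borough: $500 · Valley Township: $700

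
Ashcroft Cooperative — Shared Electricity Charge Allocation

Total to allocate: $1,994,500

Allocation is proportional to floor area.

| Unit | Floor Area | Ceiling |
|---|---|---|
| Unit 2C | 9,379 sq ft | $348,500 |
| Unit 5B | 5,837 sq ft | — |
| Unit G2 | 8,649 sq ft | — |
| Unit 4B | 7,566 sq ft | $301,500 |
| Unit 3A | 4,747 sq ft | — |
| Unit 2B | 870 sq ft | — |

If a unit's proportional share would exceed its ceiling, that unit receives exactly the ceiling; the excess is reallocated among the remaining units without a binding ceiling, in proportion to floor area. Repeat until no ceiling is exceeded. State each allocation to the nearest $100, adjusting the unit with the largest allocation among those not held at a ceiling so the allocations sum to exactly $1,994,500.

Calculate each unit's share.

Unit 2C: $348,500; Unit 5B: $390,400; Unit G2: $578,400; Unit 4B: $301,500; Unit 3A: $317,500; Unit 2B: $58,200

Sum of floor area: 37,048.
Proportional shares (ignoring caps): Unit 2C 504,923.76; Unit 5B 314,238.19; Unit G2 465,623.80; Unit 4B 407,319.88; Unit 3A 255,557.43; Unit 2B 46,836.94.
Held at cap: Unit 2C ($348,500), Unit 4B ($301,500); residual $1,344,500 reallocated over remaining floor area 20,103.
Redistributed shares: Unit 5B 390,381.86 → $390,400; Unit G2 578,450.01 → $578,500; Unit 3A 317,482.04 → $317,500; Unit 2B 58,186.09 → $58,200.
Rounding difference −$100 applied to Unit G2 → $578,400.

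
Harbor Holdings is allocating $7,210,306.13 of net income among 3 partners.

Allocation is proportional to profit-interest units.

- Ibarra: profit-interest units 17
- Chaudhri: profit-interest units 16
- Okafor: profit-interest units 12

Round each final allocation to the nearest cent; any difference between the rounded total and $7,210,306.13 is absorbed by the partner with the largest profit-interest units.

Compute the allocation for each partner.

Total profit-interest units = 17 + 16 + 12 = 45.
Unrounded shares: Ibarra 2,723,893.4269; Chaudhri 2,563,664.4018; Okafor 1,922,748.3013.
After rounding (cent): Ibarra $2,723,893.43; Chaudhri $2,563,664.40; Okafor $1,922,748.30. Sum = $7,210,306.13.
No rounding difference to absorb.

Ibarra: $2,723,893.43 | Chaudhri: $2,563,664.40 | Okafor: $1,922,748.30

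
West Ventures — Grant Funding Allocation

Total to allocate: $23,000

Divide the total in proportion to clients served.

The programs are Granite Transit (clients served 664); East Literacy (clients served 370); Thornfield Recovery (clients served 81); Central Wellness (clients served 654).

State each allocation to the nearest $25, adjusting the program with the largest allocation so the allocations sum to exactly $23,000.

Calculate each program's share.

Clients served total: 1,769.
Pro-rata amounts: Granite Transit 664/1,769 × $23,000 = 8,633.13; East Literacy 370/1,769 × $23,000 = 4,810.63; Thornfield Recovery 81/1,769 × $23,000 = 1,053.14; Central Wellness 654/1,769 × $23,000 = 8,503.11.
At nearest $25: Granite Transit $8,625; East Literacy $4,800; Thornfield Recovery $1,050; Central Wellness $8,500. Sum = $22,975.
Difference $23,000 − $22,975 = +$25 applied to largest allocation (Granite Transit): Granite Transit becomes $8,650.

Granite Transit: $8,650 | East Literacy: $4,800 | Thornfield Recovery: $1,050 | Central Wellness: $8,500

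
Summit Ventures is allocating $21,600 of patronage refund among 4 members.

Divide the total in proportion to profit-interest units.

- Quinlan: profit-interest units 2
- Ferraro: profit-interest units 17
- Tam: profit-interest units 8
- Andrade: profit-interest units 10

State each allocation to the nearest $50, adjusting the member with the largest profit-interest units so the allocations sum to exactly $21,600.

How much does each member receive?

Sum of profit-interest units: 2 + 17 + 8 + 10 = 37.
Unrounded shares: Quinlan 1,167.57; Ferraro 9,924.32; Tam 4,670.27; Andrade 5,837.84.
After rounding ($50): Quinlan $1,150; Ferraro $9,900; Tam $4,650; Andrade $5,850. Sum = $21,550.
Difference $21,600 − $21,550 = +$50 applied to largest profit-interest units (Ferraro): Ferraro becomes $9,950.

Quinlan: $1,150 | Ferraro: $9,950 | Tam: $4,650 | Andrade: $5,850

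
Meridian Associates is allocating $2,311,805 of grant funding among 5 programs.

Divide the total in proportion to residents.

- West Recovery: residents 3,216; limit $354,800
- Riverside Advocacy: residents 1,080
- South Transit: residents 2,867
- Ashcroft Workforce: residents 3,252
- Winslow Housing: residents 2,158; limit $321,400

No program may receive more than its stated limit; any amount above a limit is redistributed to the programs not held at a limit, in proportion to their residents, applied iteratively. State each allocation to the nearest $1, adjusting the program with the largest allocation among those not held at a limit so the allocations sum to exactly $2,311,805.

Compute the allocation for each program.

Sum of residents: 12,573.
Unconstrained shares: West Recovery 591,327.84; Riverside Advocacy 198,580.24; South Transit 527,157.00; Ashcroft Workforce 597,947.18; Winslow Housing 396,792.75.
Cap binds for West Recovery ($354,800), Winslow Housing ($321,400); residual $1,635,605 reallocated over remaining residents 7,199.
Remaining shares: Riverside Advocacy 245,374.83 → $245,375; South Transit 651,379.29 → $651,379; Ashcroft Workforce 738,850.88 → $738,851.

West Recovery: $354,800 | Riverside Advocacy: $245,375 | South Transit: $651,379 | Ashcroft Workforce: $738,851 | Winslow Housing: $321,400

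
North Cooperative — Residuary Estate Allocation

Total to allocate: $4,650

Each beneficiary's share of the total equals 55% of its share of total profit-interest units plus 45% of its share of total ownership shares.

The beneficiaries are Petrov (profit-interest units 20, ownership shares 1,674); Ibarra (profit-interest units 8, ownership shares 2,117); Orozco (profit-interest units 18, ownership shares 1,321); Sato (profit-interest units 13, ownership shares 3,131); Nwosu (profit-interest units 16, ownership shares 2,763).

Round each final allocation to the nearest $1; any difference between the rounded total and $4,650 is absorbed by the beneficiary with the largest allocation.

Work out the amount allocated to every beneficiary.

Totals — profit-interest units 75, ownership shares 11,006.
Blended shares (55% profit-interest units + 45% ownership shares): Petrov 0.2151; Ibarra 0.1452; Orozco 0.1860; Sato 0.2233; Nwosu 0.2303.
Proportional shares: Petrov 1,000.27; Ibarra 675.29; Orozco 864.95; Sato 1,038.58; Nwosu 1,070.91.
At nearest $1: Petrov $1,000; Ibarra $675; Orozco $865; Sato $1,039; Nwosu $1,071. Sum = $4,650.
Rounded total matches; no reconciliation needed.

Petrov: $1,000 · Ibarra: $675 · Orozco: $865 · Sato: $1,039 · Nwosu: $1,071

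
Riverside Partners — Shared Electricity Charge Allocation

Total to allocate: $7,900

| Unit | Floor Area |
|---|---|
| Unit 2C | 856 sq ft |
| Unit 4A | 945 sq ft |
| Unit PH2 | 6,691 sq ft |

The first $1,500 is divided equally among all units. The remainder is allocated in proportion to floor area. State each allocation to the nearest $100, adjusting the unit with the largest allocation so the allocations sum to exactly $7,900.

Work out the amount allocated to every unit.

First tranche $1,500 split equally: $500 each.
Remainder $6,400 by floor area (total 8,492): Unit 2C 645.12 → $600; Unit 4A 712.20 → $700; Unit PH2 5,042.68 → $5,000.
Rounding difference +$100 on remainder applied to Unit PH2.
Totals: Unit 2C $500 + $600 = $1,100; Unit 4A $500 + $700 = $1,200; Unit PH2 $500 + $5,100 = $5,600.

Unit 2C: $1,100 · Unit 4A: $1,200 · Unit PH2: $5,600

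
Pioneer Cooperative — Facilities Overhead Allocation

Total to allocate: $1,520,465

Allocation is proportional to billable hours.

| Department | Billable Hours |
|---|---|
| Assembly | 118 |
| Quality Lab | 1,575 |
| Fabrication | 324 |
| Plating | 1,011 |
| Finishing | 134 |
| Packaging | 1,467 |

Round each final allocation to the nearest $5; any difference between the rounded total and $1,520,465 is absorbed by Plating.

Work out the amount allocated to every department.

Total billable hours = 4,629.
Proportional shares: Assembly 118/4,629 × $1,520,465 = 38,758.88; Quality Lab 1,575/4,629 × $1,520,465 = 517,332.55; Fabrication 324/4,629 × $1,520,465 = 106,422.70; Plating 1,011/4,629 × $1,520,465 = 332,078.23; Finishing 134/4,629 × $1,520,465 = 44,014.32; Packaging 1,467/4,629 × $1,520,465 = 481,858.32.
After rounding ($5): Assembly $38,760; Quality Lab $517,335; Fabrication $106,425; Plating $332,080; Finishing $44,015; Packaging $481,860. Sum = $1,520,475.
Difference $1,520,465 − $1,520,475 = −$10 applied to Plating: Plating becomes $332,070.

Assembly: $38,760 | Quality Lab: $517,335 | Fabrication: $106,425 | Plating: $332,070 | Finishing: $44,015 | Packaging: $481,860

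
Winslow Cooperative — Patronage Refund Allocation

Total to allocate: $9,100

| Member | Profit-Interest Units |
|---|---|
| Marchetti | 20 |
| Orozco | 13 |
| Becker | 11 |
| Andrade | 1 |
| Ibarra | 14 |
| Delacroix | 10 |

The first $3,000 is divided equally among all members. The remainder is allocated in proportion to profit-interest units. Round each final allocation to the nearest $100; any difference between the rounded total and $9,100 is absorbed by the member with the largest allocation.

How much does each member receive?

Marchetti: $2,300; Orozco: $1,600; Becker: $1,500; Andrade: $600; Ibarra: $1,700; Delacroix: $1,400

Equal tier: $3,000 ÷ 6 = $500 apiece.
Remainder $6,100 by profit-interest units (total 69): Marchetti 1,768.12 → $1,800; Orozco 1,149.28 → $1,100; Becker 972.46 → $1,000; Andrade 88.41 → $100; Ibarra 1,237.68 → $1,200; Delacroix 884.06 → $900.
Totals: Marchetti $500 + $1,800 = $2,300; Orozco $500 + $1,100 = $1,600; Becker $500 + $1,000 = $1,500; Andrade $500 + $100 = $600; Ibarra $500 + $1,200 = $1,700; Delacroix $500 + $900 = $1,400.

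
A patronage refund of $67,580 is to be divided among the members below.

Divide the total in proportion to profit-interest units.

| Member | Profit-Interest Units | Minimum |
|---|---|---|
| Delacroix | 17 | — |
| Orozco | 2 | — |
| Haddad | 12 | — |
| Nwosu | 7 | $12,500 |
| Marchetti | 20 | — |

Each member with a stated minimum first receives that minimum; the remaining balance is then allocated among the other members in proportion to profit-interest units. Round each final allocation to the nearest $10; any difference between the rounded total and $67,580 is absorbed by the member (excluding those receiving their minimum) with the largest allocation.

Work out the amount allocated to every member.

Fund the minimums — Nwosu $12,500. Balance $55,080.
Balance split over remaining profit-interest units 51: Delacroix 18,360.00 → $18,360; Orozco 2,160.00 → $2,160; Haddad 12,960.00 → $12,960; Marchetti 21,600.00 → $21,600.

Delacroix: $18,360 · Orozco: $2,160 · Haddad: $12,960 · Nwosu: $12,500 · Marchetti: $21,600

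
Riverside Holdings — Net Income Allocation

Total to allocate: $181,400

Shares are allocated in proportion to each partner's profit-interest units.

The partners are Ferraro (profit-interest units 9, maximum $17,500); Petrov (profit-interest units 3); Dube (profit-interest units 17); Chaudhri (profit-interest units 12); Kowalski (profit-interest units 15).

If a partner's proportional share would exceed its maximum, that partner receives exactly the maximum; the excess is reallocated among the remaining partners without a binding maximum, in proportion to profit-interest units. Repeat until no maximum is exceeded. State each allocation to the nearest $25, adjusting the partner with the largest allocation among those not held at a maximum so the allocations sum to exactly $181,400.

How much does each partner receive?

Sum of profit-interest units: 56.
Proportional shares (ignoring caps): Ferraro 29,153.57; Petrov 9,717.86; Dube 55,067.86; Chaudhri 38,871.43; Kowalski 48,589.29.
Capped: Ferraro ($17,500); balance $163,900 reallocated over remaining profit-interest units 47.
Remaining shares: Petrov 10,461.70 → $10,450; Dube 59,282.98 → $59,275; Chaudhri 41,846.81 → $41,850; Kowalski 52,308.51 → $52,300.
Rounding difference +$25 applied to Dube → $59,300.

Ferraro: $17,500 · Petrov: $10,450 · Dube: $59,300 · Chaudhri: $41,850 · Kowalski: $52,300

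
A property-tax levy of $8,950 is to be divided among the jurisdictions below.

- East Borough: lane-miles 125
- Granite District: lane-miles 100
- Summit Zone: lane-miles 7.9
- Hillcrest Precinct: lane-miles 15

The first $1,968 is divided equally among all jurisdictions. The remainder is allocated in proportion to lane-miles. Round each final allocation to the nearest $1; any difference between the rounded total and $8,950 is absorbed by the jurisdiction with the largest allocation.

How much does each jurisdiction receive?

East Borough: $4,013 | Granite District: $3,308 | Summit Zone: $715 | Hillcrest Precinct: $914

Equal tier: $1,968 ÷ 4 = $492 apiece.
Remainder $6,982 by lane-miles (total 247.9): East Borough 3,520.57 → $3,521; Granite District 2,816.46 → $2,816; Summit Zone 222.5002 → $223; Hillcrest Precinct 422.47 → $422.
Totals: East Borough $492 + $3,521 = $4,013; Granite District $492 + $2,816 = $3,308; Summit Zone $492 + $223 = $715; Hillcrest Precinct $492 + $422 = $914.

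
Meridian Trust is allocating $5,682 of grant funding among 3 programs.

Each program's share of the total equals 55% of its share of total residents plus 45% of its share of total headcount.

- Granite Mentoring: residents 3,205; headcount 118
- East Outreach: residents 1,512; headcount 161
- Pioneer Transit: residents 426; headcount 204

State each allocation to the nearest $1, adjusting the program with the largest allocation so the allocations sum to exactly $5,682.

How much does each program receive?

Residents total 5,143; headcount total 483.
Composite weights (55% residents + 45% headcount): Granite Mentoring 0.4527; East Outreach 0.3117; Pioneer Transit 0.2356.
Proportional shares: Granite Mentoring 2,572.16; East Outreach 1,771.05; Pioneer Transit 1,338.79.
Rounded to nearest $1: Granite Mentoring $2,572; East Outreach $1,771; Pioneer Transit $1,339. Sum = $5,682.
Rounded total matches; no reconciliation needed.

Granite Mentoring: $2,572; East Outreach: $1,771; Pioneer Transit: $1,339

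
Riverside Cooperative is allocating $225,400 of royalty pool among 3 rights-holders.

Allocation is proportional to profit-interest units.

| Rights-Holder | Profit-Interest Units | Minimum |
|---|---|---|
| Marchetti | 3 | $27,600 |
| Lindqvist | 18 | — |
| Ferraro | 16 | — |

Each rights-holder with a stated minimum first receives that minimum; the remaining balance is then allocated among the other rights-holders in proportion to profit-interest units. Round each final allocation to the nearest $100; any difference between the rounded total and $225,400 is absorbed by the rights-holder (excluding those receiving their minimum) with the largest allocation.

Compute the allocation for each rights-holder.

Fund the minimums — Marchetti $27,600. Balance $197,800.
Balance split over remaining profit-interest units 34: Lindqvist 104,717.65 → $104,700; Ferraro 93,082.35 → $93,100.

Marchetti: $27,600 · Lindqvist: $104,700 · Ferraro: $93,100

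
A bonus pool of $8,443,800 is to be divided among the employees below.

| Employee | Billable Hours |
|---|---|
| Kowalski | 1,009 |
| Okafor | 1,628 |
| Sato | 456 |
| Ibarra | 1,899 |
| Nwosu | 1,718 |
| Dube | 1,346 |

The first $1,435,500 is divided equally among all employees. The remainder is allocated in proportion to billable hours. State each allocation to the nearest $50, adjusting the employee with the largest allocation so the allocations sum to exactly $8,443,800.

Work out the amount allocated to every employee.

First tranche $1,435,500 split equally: $239,250 each.
Remainder $7,008,300 by billable hours (total 8,056): Kowalski 877,777.40 → $877,800; Okafor 1,416,275.12 → $1,416,300; Sato 396,696.23 → $396,700; Ibarra 1,652,031.00 → $1,652,050; Nwosu 1,494,570.43 → $1,494,550; Dube 1,170,949.83 → $1,170,950.
Rounding difference −$50 on remainder applied to Ibarra.
Totals: Kowalski $239,250 + $877,800 = $1,117,050; Okafor $239,250 + $1,416,300 = $1,655,550; Sato $239,250 + $396,700 = $635,950; Ibarra $239,250 + $1,652,000 = $1,891,250; Nwosu $239,250 + $1,494,550 = $1,733,800; Dube $239,250 + $1,170,950 = $1,410,200.

Kowalski: $1,117,050 | Okafor: $1,655,550 | Sato: $635,950 | Ibarra: $1,891,250 | Nwosu: $1,733,800 | Dube: $1,410,200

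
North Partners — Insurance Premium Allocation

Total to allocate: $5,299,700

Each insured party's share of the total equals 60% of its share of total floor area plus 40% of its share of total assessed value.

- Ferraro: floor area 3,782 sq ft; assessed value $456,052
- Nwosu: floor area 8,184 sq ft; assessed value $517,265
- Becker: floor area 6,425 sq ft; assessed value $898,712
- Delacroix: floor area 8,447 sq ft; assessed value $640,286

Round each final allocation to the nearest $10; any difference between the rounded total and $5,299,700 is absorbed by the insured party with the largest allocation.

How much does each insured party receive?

Ferraro: $832,910 | Nwosu: $1,406,120 | Becker: $1,519,580 | Delacroix: $1,541,090

Totals — floor area 26,838, assessed value 2,512,315.
Combined weights (60% floor area + 40% assessed value): Ferraro 0.1572; Nwosu 0.2653; Becker 0.2867; Delacroix 0.2908.
Proportional shares: Ferraro 832,913.54; Nwosu 1,406,122.57; Becker 1,519,575.98; Delacroix 1,541,087.90.
At nearest $10: Ferraro $832,910; Nwosu $1,406,120; Becker $1,519,580; Delacroix $1,541,090. Sum = $5,299,700.
No rounding difference to absorb.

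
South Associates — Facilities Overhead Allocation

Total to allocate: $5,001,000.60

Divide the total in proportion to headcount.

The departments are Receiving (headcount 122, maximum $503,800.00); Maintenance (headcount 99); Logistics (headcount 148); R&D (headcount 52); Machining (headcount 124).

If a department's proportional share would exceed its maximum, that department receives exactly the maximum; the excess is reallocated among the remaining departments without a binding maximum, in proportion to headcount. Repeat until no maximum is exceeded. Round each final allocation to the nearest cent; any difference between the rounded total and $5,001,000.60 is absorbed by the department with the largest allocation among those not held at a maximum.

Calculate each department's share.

Total headcount = 545.
Proportional shares (ignoring caps): Receiving 1,119,490.0426; Maintenance 908,438.6411; Logistics 1,358,069.8877; R&D 477,159.6903; Machining 1,137,842.3383.
Capped: Receiving ($503,800.00); balance $4,497,200.60 reallocated over remaining headcount 423.
Shares after redistribution: Maintenance 1,052,536.3106 → $1,052,536.31; Logistics 1,573,488.6260 → $1,573,488.63; R&D 552,847.3551 → $552,847.36; Machining 1,318,328.3083 → $1,318,328.31.
Rounding difference −$0.01 applied to Logistics → $1,573,488.62.

Receiving: $503,800.00 · Maintenance: $1,052,536.31 · Logistics: $1,573,488.62 · R&D: $552,847.36 · Machining: $1,318,328.31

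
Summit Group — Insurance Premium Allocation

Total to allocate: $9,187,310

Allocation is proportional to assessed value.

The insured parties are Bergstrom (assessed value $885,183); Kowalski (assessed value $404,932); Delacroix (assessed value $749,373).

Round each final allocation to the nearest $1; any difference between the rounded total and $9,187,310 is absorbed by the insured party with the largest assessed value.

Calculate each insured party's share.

Sum of assessed value: 885,183 + 404,932 + 749,373 = 2,039,488.
Proportional shares: Bergstrom 3,987,496.19; Kowalski 1,824,102.82; Delacroix 3,375,710.99.
Rounded to nearest $1: Bergstrom $3,987,496; Kowalski $1,824,103; Delacroix $3,375,711. Sum = $9,187,310.
Sum already equals the total — no adjustment.

Bergstrom: $3,987,496 | Kowalski: $1,824,103 | Delacroix: $3,375,711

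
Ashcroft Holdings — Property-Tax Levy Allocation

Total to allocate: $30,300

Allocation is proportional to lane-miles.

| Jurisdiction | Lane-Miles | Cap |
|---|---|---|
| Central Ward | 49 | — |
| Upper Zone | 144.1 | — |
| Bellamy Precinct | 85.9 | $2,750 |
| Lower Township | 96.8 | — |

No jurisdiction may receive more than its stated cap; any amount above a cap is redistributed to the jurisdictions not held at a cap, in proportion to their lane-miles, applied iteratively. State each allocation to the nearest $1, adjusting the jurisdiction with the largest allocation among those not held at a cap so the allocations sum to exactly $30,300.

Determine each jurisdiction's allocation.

Central Ward: $4,657 | Upper Zone: $13,694 | Bellamy Precinct: $2,750 | Lower Township: $9,199

Combined lane-miles = 375.8.
Unconstrained shares: Central Ward 3,950.77; Upper Zone 11,618.49; Bellamy Precinct 6,925.94; Lower Township 7,804.79.
Cap binds for Bellamy Precinct ($2,750); remaining pool $27,550 reallocated over remaining lane-miles 289.9.
Remaining shares: Central Ward 4,656.61 → $4,657; Upper Zone 13,694.22 → $13,694; Lower Township 9,199.17 → $9,199.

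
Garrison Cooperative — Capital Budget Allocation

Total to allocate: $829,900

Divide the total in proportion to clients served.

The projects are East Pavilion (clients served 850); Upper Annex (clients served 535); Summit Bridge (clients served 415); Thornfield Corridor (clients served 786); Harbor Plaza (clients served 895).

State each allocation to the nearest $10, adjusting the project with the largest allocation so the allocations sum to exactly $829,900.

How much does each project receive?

East Pavilion: $202,650 · Upper Annex: $127,550 · Summit Bridge: $98,940 · Thornfield Corridor: $187,390 · Harbor Plaza: $213,370

Total clients served = 3,481.
Unrounded shares: East Pavilion 850/3,481 × $829,900 = 202,647.23; Upper Annex 535/3,481 × $829,900 = 127,548.55; Summit Bridge 415/3,481 × $829,900 = 98,939.53; Thornfield Corridor 786/3,481 × $829,900 = 187,389.08; Harbor Plaza 895/3,481 × $829,900 = 213,375.61.
At nearest $10: East Pavilion $202,650; Upper Annex $127,550; Summit Bridge $98,940; Thornfield Corridor $187,390; Harbor Plaza $213,380. Sum = $829,910.
Difference $829,900 − $829,910 = −$10 applied to largest allocation (Harbor Plaza): Harbor Plaza becomes $213,370.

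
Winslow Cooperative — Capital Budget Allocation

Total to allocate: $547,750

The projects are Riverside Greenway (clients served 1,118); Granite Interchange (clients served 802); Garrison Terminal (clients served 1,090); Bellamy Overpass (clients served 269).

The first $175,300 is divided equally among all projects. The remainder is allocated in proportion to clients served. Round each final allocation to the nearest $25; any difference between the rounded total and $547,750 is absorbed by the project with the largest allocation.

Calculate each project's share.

Riverside Greenway: $170,825 · Granite Interchange: $134,925 · Garrison Terminal: $167,625 · Bellamy Overpass: $74,375

First tranche $175,300 split equally: $43,825 each.
Remainder $372,450 by clients served (total 3,279): Riverside Greenway 126,989.66 → $127,000; Granite Interchange 91,096.34 → $91,100; Garrison Terminal 123,809.24 → $123,800; Bellamy Overpass 30,554.76 → $30,550.
Totals: Riverside Greenway $43,825 + $127,000 = $170,825; Granite Interchange $43,825 + $91,100 = $134,925; Garrison Terminal $43,825 + $123,800 = $167,625; Bellamy Overpass $43,825 + $30,550 = $74,375.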